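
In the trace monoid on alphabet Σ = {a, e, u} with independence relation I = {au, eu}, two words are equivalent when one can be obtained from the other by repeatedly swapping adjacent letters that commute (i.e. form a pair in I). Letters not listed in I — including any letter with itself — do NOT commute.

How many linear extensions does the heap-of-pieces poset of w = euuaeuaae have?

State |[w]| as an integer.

84

drop 0:e onto floor
drop 1:u onto floor
drop 2:u onto {1:u}
drop 3:a onto {0:e}
drop 4:e onto {3:a}
drop 5:u onto {2:u}
drop 6:a onto {4:e}
drop 7:a onto {6:a}
drop 8:e onto {7:a}
ground layer = {0:e, 1:u}
drop-orders for the pieces not yet dropped (sum over which currently-grounded one goes next):
  1 to go: {5} 1  {8} 1
  2 to go: {2,5} 1  {5,8} 2  {7,8} 1
  3 to go: {1,2,5} 1  {2,5,8} 3  {5,7,8} 3  {6,7,8} 1
  4 to go: {1,2,5,8} 4  {2,5,7,8} 6  {4,6,7,8} 1  {5,6,7,8} 4
  5 to go: {1,2,5,7,8} 10  {2,5,6,7,8} 10  {3,4,6,7,8} 1  {4,5,6,7,8} 5
  6 to go: {0,3,4,6,7,8} 1  {1,2,5,6,7,8} 20  {2,4,5,6,7,8} 15  {3,4,5,6,7,8} 6
  7 to go: {0,3,4,5,6,7,8} 7  {1,2,4,5,6,7,8} 35  {2,3,4,5,6,7,8} 21
  if 0:e drops first: 56 orders
  if 1:u drops first: 28 orders
heap linearizations: 84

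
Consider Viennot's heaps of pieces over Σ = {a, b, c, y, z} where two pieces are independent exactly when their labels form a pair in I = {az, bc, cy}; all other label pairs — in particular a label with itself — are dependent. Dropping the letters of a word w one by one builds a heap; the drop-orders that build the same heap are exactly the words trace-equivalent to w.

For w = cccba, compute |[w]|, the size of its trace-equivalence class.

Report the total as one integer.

piece 0:c — minimal
piece 1:c rests on {0:c}
piece 2:c rests on {1:c}
piece 3:b — minimal
piece 4:a rests on {2:c, 3:b}
minimal pieces: {0:c, 3:b}
ways to finish when only these pieces remain (= sum over removing one remaining piece with nothing left below it):
  1 left: {4}→1
  2 left: {2,4}→1  {3,4}→1
  3 left: {1,2,4}→1  {2,3,4}→2
  placing 0:c first → 3 extensions
  placing 3:b first → 1 extensions
total linear extensions = 4

4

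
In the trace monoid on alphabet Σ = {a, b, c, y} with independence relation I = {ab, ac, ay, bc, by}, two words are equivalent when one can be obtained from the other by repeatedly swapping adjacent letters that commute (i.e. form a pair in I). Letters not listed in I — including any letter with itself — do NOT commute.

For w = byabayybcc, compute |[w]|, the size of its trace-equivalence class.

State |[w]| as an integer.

2520

drop 0:b onto floor
drop 1:y onto floor
drop 2:a onto floor
drop 3:b onto {0:b}
drop 4:a onto {2:a}
drop 5:y onto {1:y}
drop 6:y onto {5:y}
drop 7:b onto {3:b}
drop 8:c onto {6:y}
drop 9:c onto {8:c}
ground layer = {0:b, 1:y, 2:a}
drop-orders for the pieces not yet dropped (sum over which currently-grounded one goes next):
  1 to go: {4} 1  {7} 1  {9} 1
  2 to go: {2,4} 1  {3,7} 1  {4,7} 2  {4,9} 2  {7,9} 2  {8,9} 1
  3 to go: {0,3,7} 1  {2,4,7} 3  {2,4,9} 3  {3,4,7} 3  {3,7,9} 3  {4,7,9} 6  {4,8,9} 3  {6,8,9} 1  {7,8,9} 3
  4 to go: {0,3,4,7} 4  {0,3,7,9} 4  {2,3,4,7} 6  {2,4,7,9} 12  {2,4,8,9} 6  {3,4,7,9} 12  {3,7,8,9} 6  {4,6,8,9} 4  {4,7,8,9} 12  {5,6,8,9} 1  {6,7,8,9} 4
  5 to go: {0,2,3,4,7} 10  {0,3,4,7,9} 20  {0,3,7,8,9} 10  {1,5,6,8,9} 1  {2,3,4,7,9} 30  {2,4,6,8,9} 10  {2,4,7,8,9} 30  {3,4,7,8,9} 30  {3,6,7,8,9} 10  {4,5,6,8,9} 5  {4,6,7,8,9} 20  {5,6,7,8,9} 5
  6 to go: {0,2,3,4,7,9} 60  {0,3,4,7,8,9} 60  {0,3,6,7,8,9} 20  {1,4,5,6,8,9} 6  {1,5,6,7,8,9} 6  {2,3,4,7,8,9} 90  {2,4,5,6,8,9} 15  {2,4,6,7,8,9} 60  {3,4,6,7,8,9} 60  {3,5,6,7,8,9} 15  {4,5,6,7,8,9} 30
  7 to go: {0,2,3,4,7,8,9} 210  {0,3,4,6,7,8,9} 140  {0,3,5,6,7,8,9} 35  {1,2,4,5,6,8,9} 21  {1,3,5,6,7,8,9} 21  {1,4,5,6,7,8,9} 42  {2,3,4,6,7,8,9} 210  {2,4,5,6,7,8,9} 105  {3,4,5,6,7,8,9} 105
  8 to go: {0,1,3,5,6,7,8,9} 56  {0,2,3,4,6,7,8,9} 560  {0,3,4,5,6,7,8,9} 280  {1,2,4,5,6,7,8,9} 168  {1,3,4,5,6,7,8,9} 168  {2,3,4,5,6,7,8,9} 420
  if 0:b drops first: 756 orders
  if 1:y drops first: 1260 orders
  if 2:a drops first: 504 orders
heap linearizations: 2520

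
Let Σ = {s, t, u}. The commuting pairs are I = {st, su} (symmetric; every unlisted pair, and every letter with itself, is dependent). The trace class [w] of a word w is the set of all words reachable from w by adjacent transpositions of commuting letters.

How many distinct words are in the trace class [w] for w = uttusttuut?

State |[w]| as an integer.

10

drop 0:u onto floor
drop 1:t onto {0:u}
drop 2:t onto {1:t}
drop 3:u onto {2:t}
drop 4:s onto floor
drop 5:t onto {3:u}
drop 6:t onto {5:t}
drop 7:u onto {6:t}
drop 8:u onto {7:u}
drop 9:t onto {8:u}
ground layer = {0:u, 4:s}
drop-orders for the pieces not yet dropped (sum over which currently-grounded one goes next):
  1 to go: {4} 1  {9} 1
  2 to go: {4,9} 2  {8,9} 1
  3 to go: {4,8,9} 3  {7,8,9} 1
  4 to go: {4,7,8,9} 4  {6,7,8,9} 1
  5 to go: {4,6,7,8,9} 5  {5,6,7,8,9} 1
  6 to go: {3,5,6,7,8,9} 1  {4,5,6,7,8,9} 6
  7 to go: {2,3,5,6,7,8,9} 1  {3,4,5,6,7,8,9} 7
  8 to go: {1,2,3,5,6,7,8,9} 1  {2,3,4,5,6,7,8,9} 8
  if 0:u drops first: 9 orders
  if 4:s drops first: 1 orders
heap linearizations: 10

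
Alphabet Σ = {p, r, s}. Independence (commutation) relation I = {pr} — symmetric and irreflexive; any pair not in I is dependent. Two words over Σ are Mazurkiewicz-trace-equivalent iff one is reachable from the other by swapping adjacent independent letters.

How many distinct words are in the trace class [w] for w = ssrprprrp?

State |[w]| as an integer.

35

#0=s has no predecessor
#1=s depends on [0:s]
#2=r depends on [1:s]
#3=p depends on [1:s]
#4=r depends on [2:r]
#5=p depends on [3:p]
#6=r depends on [4:r]
#7=r depends on [6:r]
#8=p depends on [5:p]
sources: [0:s]
N(rest) = Σ N(rest − s) over sources s of rest; N(one piece) = 1:
  size 1 → [7]=1  [8]=1
  size 2 → [5,8]=1  [6,7]=1  [7,8]=2
  size 3 → [3,5,8]=1  [4,6,7]=1  [5,7,8]=3  [6,7,8]=3
  size 4 → [2,4,6,7]=1  [3,5,7,8]=4  [4,6,7,8]=4  [5,6,7,8]=6
  size 5 → [2,4,6,7,8]=5  [3,5,6,7,8]=10  [4,5,6,7,8]=10
  size 6 → [2,4,5,6,7,8]=15  [3,4,5,6,7,8]=20
  size 7 → [2,3,4,5,6,7,8]=35
  first=0(s) contributes 35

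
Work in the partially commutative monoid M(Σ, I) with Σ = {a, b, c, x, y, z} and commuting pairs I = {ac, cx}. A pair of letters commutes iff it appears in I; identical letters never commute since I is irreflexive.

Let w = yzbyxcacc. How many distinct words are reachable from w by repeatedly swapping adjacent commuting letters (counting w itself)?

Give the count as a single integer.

10

piece 0:y — minimal
piece 1:z rests on {0:y}
piece 2:b rests on {1:z}
piece 3:y rests on {2:b}
piece 4:x rests on {3:y}
piece 5:c rests on {3:y}
piece 6:a rests on {4:x}
piece 7:c rests on {5:c}
piece 8:c rests on {7:c}
minimal pieces: {0:y}
ways to finish when only these pieces remain (= sum over removing one remaining piece with nothing left below it):
  1 left: {6}→1  {8}→1
  2 left: {4,6}→1  {6,8}→2  {7,8}→1
  3 left: {4,6,8}→3  {5,7,8}→1  {6,7,8}→3
  4 left: {4,6,7,8}→6  {5,6,7,8}→4
  5 left: {4,5,6,7,8}→10
  6 left: {3,4,5,6,7,8}→10
  7 left: {2,3,4,5,6,7,8}→10
  placing 0:y first → 10 extensions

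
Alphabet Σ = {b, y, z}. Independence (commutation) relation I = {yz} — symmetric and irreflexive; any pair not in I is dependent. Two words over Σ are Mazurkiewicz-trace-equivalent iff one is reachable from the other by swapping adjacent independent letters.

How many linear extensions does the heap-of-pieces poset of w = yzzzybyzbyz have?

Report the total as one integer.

0(y) covers ∅
1(z) covers ∅
2(z) covers 1:z
3(z) covers 2:z
4(y) covers 0:y
5(b) covers 3:z, 4:y
6(y) covers 5:b
7(z) covers 5:b
8(b) covers 6:y, 7:z
9(y) covers 8:b
10(z) covers 8:b
floor of heap: 0:y, 1:z
completions by unplaced set U, small U first (add the entries for U minus each lowest piece of U):
  |U|=1: {9}:1  {10}:1
  |U|=2: {9,10}:2
  |U|=3: {8,9,10}:2
  |U|=4: {6,8,9,10}:2  {7,8,9,10}:2
  |U|=5: {6,7,8,9,10}:4
  |U|=6: {5,6,7,8,9,10}:4
  |U|=7: {3,5,6,7,8,9,10}:4  {4,5,6,7,8,9,10}:4
  |U|=8: {0,4,5,6,7,8,9,10}:4  {2,3,5,6,7,8,9,10}:4  {3,4,5,6,7,8,9,10}:8
  |U|=9: {0,3,4,5,6,7,8,9,10}:12  {1,2,3,5,6,7,8,9,10}:4  {2,3,4,5,6,7,8,9,10}:12
  start at 0(y): 16
  start at 1(z): 24
sum over floor = 40

40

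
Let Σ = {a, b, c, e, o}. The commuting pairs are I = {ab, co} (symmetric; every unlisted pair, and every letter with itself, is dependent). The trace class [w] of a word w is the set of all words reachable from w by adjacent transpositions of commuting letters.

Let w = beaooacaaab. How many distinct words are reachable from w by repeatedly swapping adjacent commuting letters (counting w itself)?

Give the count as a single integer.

4

drop 0:b onto floor
drop 1:e onto {0:b}
drop 2:a onto {1:e}
drop 3:o onto {2:a}
drop 4:o onto {3:o}
drop 5:a onto {4:o}
drop 6:c onto {5:a}
drop 7:a onto {6:c}
drop 8:a onto {7:a}
drop 9:a onto {8:a}
drop 10:b onto {6:c}
ground layer = {0:b}
drop-orders for the pieces not yet dropped (sum over which currently-grounded one goes next):
  1 to go: {9} 1  {10} 1
  2 to go: {8,9} 1  {9,10} 2
  3 to go: {7,8,9} 1  {8,9,10} 3
  4 to go: {7,8,9,10} 4
  5 to go: {6,7,8,9,10} 4
  6 to go: {5,6,7,8,9,10} 4
  7 to go: {4,5,6,7,8,9,10} 4
  8 to go: {3,4,5,6,7,8,9,10} 4
  9 to go: {2,3,4,5,6,7,8,9,10} 4
  if 0:b drops first: 4 orders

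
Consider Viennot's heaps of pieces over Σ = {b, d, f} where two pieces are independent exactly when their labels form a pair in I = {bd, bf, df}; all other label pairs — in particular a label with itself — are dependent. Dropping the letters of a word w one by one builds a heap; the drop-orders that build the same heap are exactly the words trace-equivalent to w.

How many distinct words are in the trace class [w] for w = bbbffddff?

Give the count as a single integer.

1260

#0=b has no predecessor
#1=b depends on [0:b]
#2=b depends on [1:b]
#3=f has no predecessor
#4=f depends on [3:f]
#5=d has no predecessor
#6=d depends on [5:d]
#7=f depends on [4:f]
#8=f depends on [7:f]
sources: [0:b, 3:f, 5:d]
N(rest) = Σ N(rest − s) over sources s of rest; N(one piece) = 1:
  size 1 → [2]=1  [6]=1  [8]=1
  size 2 → [1,2]=1  [2,6]=2  [2,8]=2  [5,6]=1  [6,8]=2  [7,8]=1
  size 3 → [0,1,2]=1  [1,2,6]=3  [1,2,8]=3  [2,5,6]=3  [2,6,8]=6  [2,7,8]=3  [4,7,8]=1  [5,6,8]=3  [6,7,8]=3
  size 4 → [0,1,2,6]=4  [0,1,2,8]=4  [1,2,5,6]=6  [1,2,6,8]=12  [1,2,7,8]=6  [2,4,7,8]=4  [2,5,6,8]=12  [2,6,7,8]=12  [3,4,7,8]=1  [4,6,7,8]=4  [5,6,7,8]=6
  size 5 → [0,1,2,5,6]=10  [0,1,2,6,8]=20  [0,1,2,7,8]=10  [1,2,4,7,8]=10  [1,2,5,6,8]=30  [1,2,6,7,8]=30  [2,3,4,7,8]=5  [2,4,6,7,8]=20  [2,5,6,7,8]=30  [3,4,6,7,8]=5  [4,5,6,7,8]=10
  size 6 → [0,1,2,4,7,8]=20  [0,1,2,5,6,8]=60  [0,1,2,6,7,8]=60  [1,2,3,4,7,8]=15  [1,2,4,6,7,8]=60  [1,2,5,6,7,8]=90  [2,3,4,6,7,8]=30  [2,4,5,6,7,8]=60  [3,4,5,6,7,8]=15
  size 7 → [0,1,2,3,4,7,8]=35  [0,1,2,4,6,7,8]=140  [0,1,2,5,6,7,8]=210  [1,2,3,4,6,7,8]=105  [1,2,4,5,6,7,8]=210  [2,3,4,5,6,7,8]=105
  first=0(b) contributes 420
  first=3(f) contributes 560
  first=5(d) contributes 280
|[w]| = 1260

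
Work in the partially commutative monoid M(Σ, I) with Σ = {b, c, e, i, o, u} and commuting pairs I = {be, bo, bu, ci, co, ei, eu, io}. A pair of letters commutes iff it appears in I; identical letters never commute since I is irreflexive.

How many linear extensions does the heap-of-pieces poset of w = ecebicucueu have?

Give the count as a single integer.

piece 0:e — minimal
piece 1:c rests on {0:e}
piece 2:e rests on {1:c}
piece 3:b rests on {1:c}
piece 4:i rests on {3:b}
piece 5:c rests on {2:e, 3:b}
piece 6:u rests on {4:i, 5:c}
piece 7:c rests on {6:u}
piece 8:u rests on {7:c}
piece 9:e rests on {7:c}
piece 10:u rests on {8:u}
minimal pieces: {0:e}
ways to finish when only these pieces remain (= sum over removing one remaining piece with nothing left below it):
  1 left: {9}→1  {10}→1
  2 left: {8,10}→1  {9,10}→2
  3 left: {8,9,10}→3
  4 left: {7,8,9,10}→3
  5 left: {6,7,8,9,10}→3
  6 left: {4,6,7,8,9,10}→3  {5,6,7,8,9,10}→3
  7 left: {2,5,6,7,8,9,10}→3  {4,5,6,7,8,9,10}→6
  8 left: {2,4,5,6,7,8,9,10}→9  {3,4,5,6,7,8,9,10}→6
  9 left: {2,3,4,5,6,7,8,9,10}→15
  placing 0:e first → 15 extensions

15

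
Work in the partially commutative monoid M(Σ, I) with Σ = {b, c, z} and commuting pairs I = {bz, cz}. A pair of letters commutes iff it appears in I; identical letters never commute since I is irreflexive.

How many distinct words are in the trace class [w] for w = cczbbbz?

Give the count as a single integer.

piece 0:c — minimal
piece 1:c rests on {0:c}
piece 2:z — minimal
piece 3:b rests on {1:c}
piece 4:b rests on {3:b}
piece 5:b rests on {4:b}
piece 6:z rests on {2:z}
minimal pieces: {0:c, 2:z}
ways to finish when only these pieces remain (= sum over removing one remaining piece with nothing left below it):
  1 left: {5}→1  {6}→1
  2 left: {2,6}→1  {4,5}→1  {5,6}→2
  3 left: {2,5,6}→3  {3,4,5}→1  {4,5,6}→3
  4 left: {1,3,4,5}→1  {2,4,5,6}→6  {3,4,5,6}→4
  5 left: {0,1,3,4,5}→1  {1,3,4,5,6}→5  {2,3,4,5,6}→10
  placing 0:c first → 15 extensions
  placing 2:z first → 6 extensions
total linear extensions = 21

21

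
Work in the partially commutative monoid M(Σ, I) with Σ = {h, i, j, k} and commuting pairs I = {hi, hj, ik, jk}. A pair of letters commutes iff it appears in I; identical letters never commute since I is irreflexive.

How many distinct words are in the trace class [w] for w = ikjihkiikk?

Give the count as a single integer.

drop 0:i onto floor
drop 1:k onto floor
drop 2:j onto {0:i}
drop 3:i onto {2:j}
drop 4:h onto {1:k}
drop 5:k onto {4:h}
drop 6:i onto {3:i}
drop 7:i onto {6:i}
drop 8:k onto {5:k}
drop 9:k onto {8:k}
ground layer = {0:i, 1:k}
drop-orders for the pieces not yet dropped (sum over which currently-grounded one goes next):
  1 to go: {7} 1  {9} 1
  2 to go: {6,7} 1  {7,9} 2  {8,9} 1
  3 to go: {3,6,7} 1  {5,8,9} 1  {6,7,9} 3  {7,8,9} 3
  4 to go: {2,3,6,7} 1  {3,6,7,9} 4  {4,5,8,9} 1  {5,7,8,9} 4  {6,7,8,9} 6
  5 to go: {0,2,3,6,7} 1  {1,4,5,8,9} 1  {2,3,6,7,9} 5  {3,6,7,8,9} 10  {4,5,7,8,9} 5  {5,6,7,8,9} 10
  6 to go: {0,2,3,6,7,9} 6  {1,4,5,7,8,9} 6  {2,3,6,7,8,9} 15  {3,5,6,7,8,9} 20  {4,5,6,7,8,9} 15
  7 to go: {0,2,3,6,7,8,9} 21  {1,4,5,6,7,8,9} 21  {2,3,5,6,7,8,9} 35  {3,4,5,6,7,8,9} 35
  8 to go: {0,2,3,5,6,7,8,9} 56  {1,3,4,5,6,7,8,9} 56  {2,3,4,5,6,7,8,9} 70
  if 0:i drops first: 126 orders
  if 1:k drops first: 126 orders
heap linearizations: 252

252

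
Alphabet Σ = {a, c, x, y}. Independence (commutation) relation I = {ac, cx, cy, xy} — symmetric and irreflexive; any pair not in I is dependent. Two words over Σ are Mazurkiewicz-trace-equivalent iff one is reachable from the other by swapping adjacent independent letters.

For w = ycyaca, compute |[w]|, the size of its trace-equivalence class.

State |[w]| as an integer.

15

#0=y has no predecessor
#1=c has no predecessor
#2=y depends on [0:y]
#3=a depends on [2:y]
#4=c depends on [1:c]
#5=a depends on [3:a]
sources: [0:y, 1:c]
N(rest) = Σ N(rest − s) over sources s of rest; N(one piece) = 1:
  size 1 → [4]=1  [5]=1
  size 2 → [1,4]=1  [3,5]=1  [4,5]=2
  size 3 → [1,4,5]=3  [2,3,5]=1  [3,4,5]=3
  size 4 → [0,2,3,5]=1  [1,3,4,5]=6  [2,3,4,5]=4
  first=0(y) contributes 10
  first=1(c) contributes 5
|[w]| = 15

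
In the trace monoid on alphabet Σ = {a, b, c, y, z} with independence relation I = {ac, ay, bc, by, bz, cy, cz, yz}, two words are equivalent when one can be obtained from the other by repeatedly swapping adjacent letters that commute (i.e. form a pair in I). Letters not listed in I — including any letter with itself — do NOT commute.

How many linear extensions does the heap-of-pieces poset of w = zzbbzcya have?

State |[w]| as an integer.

560

drop 0:z onto floor
drop 1:z onto {0:z}
drop 2:b onto floor
drop 3:b onto {2:b}
drop 4:z onto {1:z}
drop 5:c onto floor
drop 6:y onto floor
drop 7:a onto {3:b, 4:z}
ground layer = {0:z, 2:b, 5:c, 6:y}
drop-orders for the pieces not yet dropped (sum over which currently-grounded one goes next):
  1 to go: {5} 1  {6} 1  {7} 1
  2 to go: {3,7} 1  {4,7} 1  {5,6} 2  {5,7} 2  {6,7} 2
  3 to go: {1,4,7} 1  {2,3,7} 1  {3,4,7} 2  {3,5,7} 3  {3,6,7} 3  {4,5,7} 3  {4,6,7} 3  {5,6,7} 6
  4 to go: {0,1,4,7} 1  {1,3,4,7} 3  {1,4,5,7} 4  {1,4,6,7} 4  {2,3,4,7} 3  {2,3,5,7} 4  {2,3,6,7} 4  {3,4,5,7} 8  {3,4,6,7} 8  {3,5,6,7} 12  {4,5,6,7} 12
  5 to go: {0,1,3,4,7} 4  {0,1,4,5,7} 5  {0,1,4,6,7} 5  {1,2,3,4,7} 6  {1,3,4,5,7} 15  {1,3,4,6,7} 15  {1,4,5,6,7} 20  {2,3,4,5,7} 15  {2,3,4,6,7} 15  {2,3,5,6,7} 20  {3,4,5,6,7} 40
  6 to go: {0,1,2,3,4,7} 10  {0,1,3,4,5,7} 24  {0,1,3,4,6,7} 24  {0,1,4,5,6,7} 30  {1,2,3,4,5,7} 36  {1,2,3,4,6,7} 36  {1,3,4,5,6,7} 90  {2,3,4,5,6,7} 90
  if 0:z drops first: 252 orders
  if 2:b drops first: 168 orders
  if 5:c drops first: 70 orders
  if 6:y drops first: 70 orders
heap linearizations: 560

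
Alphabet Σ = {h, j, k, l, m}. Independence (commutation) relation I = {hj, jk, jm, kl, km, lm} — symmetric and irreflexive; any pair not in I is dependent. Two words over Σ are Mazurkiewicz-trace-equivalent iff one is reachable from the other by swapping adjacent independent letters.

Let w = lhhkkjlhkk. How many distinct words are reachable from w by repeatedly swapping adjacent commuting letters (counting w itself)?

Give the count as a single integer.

drop 0:l onto floor
drop 1:h onto {0:l}
drop 2:h onto {1:h}
drop 3:k onto {2:h}
drop 4:k onto {3:k}
drop 5:j onto {0:l}
drop 6:l onto {2:h, 5:j}
drop 7:h onto {4:k, 6:l}
drop 8:k onto {7:h}
drop 9:k onto {8:k}
ground layer = {0:l}
drop-orders for the pieces not yet dropped (sum over which currently-grounded one goes next):
  1 to go: {9} 1
  2 to go: {8,9} 1
  3 to go: {7,8,9} 1
  4 to go: {4,7,8,9} 1  {6,7,8,9} 1
  5 to go: {3,4,7,8,9} 1  {4,6,7,8,9} 2  {5,6,7,8,9} 1
  6 to go: {3,4,6,7,8,9} 3  {4,5,6,7,8,9} 3
  7 to go: {2,3,4,6,7,8,9} 3  {3,4,5,6,7,8,9} 6
  8 to go: {1,2,3,4,6,7,8,9} 3  {2,3,4,5,6,7,8,9} 9
  if 0:l drops first: 12 orders

12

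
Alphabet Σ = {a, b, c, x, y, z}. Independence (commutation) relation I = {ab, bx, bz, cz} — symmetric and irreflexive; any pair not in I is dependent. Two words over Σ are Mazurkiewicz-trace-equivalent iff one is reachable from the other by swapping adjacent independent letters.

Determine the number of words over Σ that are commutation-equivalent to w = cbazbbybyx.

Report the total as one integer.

0(c) covers ∅
1(b) covers 0:c
2(a) covers 0:c
3(z) covers 2:a
4(b) covers 1:b
5(b) covers 4:b
6(y) covers 3:z, 5:b
7(b) covers 6:y
8(y) covers 7:b
9(x) covers 8:y
floor of heap: 0:c
completions by unplaced set U, small U first (add the entries for U minus each lowest piece of U):
  |U|=1: {9}:1
  |U|=2: {8,9}:1
  |U|=3: {7,8,9}:1
  |U|=4: {6,7,8,9}:1
  |U|=5: {3,6,7,8,9}:1  {5,6,7,8,9}:1
  |U|=6: {2,3,6,7,8,9}:1  {3,5,6,7,8,9}:2  {4,5,6,7,8,9}:1
  |U|=7: {1,4,5,6,7,8,9}:1  {2,3,5,6,7,8,9}:3  {3,4,5,6,7,8,9}:3
  |U|=8: {1,3,4,5,6,7,8,9}:4  {2,3,4,5,6,7,8,9}:6
  start at 0(c): 10

10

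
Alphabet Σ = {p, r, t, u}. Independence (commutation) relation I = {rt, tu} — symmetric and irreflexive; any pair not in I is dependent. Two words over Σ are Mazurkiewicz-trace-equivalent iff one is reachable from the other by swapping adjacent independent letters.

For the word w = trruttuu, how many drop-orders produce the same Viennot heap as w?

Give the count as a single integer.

drop 0:t onto floor
drop 1:r onto floor
drop 2:r onto {1:r}
drop 3:u onto {2:r}
drop 4:t onto {0:t}
drop 5:t onto {4:t}
drop 6:u onto {3:u}
drop 7:u onto {6:u}
ground layer = {0:t, 1:r}
drop-orders for the pieces not yet dropped (sum over which currently-grounded one goes next):
  1 to go: {5} 1  {7} 1
  2 to go: {4,5} 1  {5,7} 2  {6,7} 1
  3 to go: {0,4,5} 1  {3,6,7} 1  {4,5,7} 3  {5,6,7} 3
  4 to go: {0,4,5,7} 4  {2,3,6,7} 1  {3,5,6,7} 4  {4,5,6,7} 6
  5 to go: {0,4,5,6,7} 10  {1,2,3,6,7} 1  {2,3,5,6,7} 5  {3,4,5,6,7} 10
  6 to go: {0,3,4,5,6,7} 20  {1,2,3,5,6,7} 6  {2,3,4,5,6,7} 15
  if 0:t drops first: 21 orders
  if 1:r drops first: 35 orders
heap linearizations: 56

56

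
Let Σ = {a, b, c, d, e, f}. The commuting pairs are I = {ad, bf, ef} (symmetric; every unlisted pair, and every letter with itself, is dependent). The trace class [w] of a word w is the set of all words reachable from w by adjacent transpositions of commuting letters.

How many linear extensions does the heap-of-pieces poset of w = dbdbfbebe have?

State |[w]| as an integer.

piece 0:d — minimal
piece 1:b rests on {0:d}
piece 2:d rests on {1:b}
piece 3:b rests on {2:d}
piece 4:f rests on {2:d}
piece 5:b rests on {3:b}
piece 6:e rests on {5:b}
piece 7:b rests on {6:e}
piece 8:e rests on {7:b}
minimal pieces: {0:d}
ways to finish when only these pieces remain (= sum over removing one remaining piece with nothing left below it):
  1 left: {4}→1  {8}→1
  2 left: {4,8}→2  {7,8}→1
  3 left: {4,7,8}→3  {6,7,8}→1
  4 left: {4,6,7,8}→4  {5,6,7,8}→1
  5 left: {3,5,6,7,8}→1  {4,5,6,7,8}→5
  6 left: {3,4,5,6,7,8}→6
  7 left: {2,3,4,5,6,7,8}→6
  placing 0:d first → 6 extensions

6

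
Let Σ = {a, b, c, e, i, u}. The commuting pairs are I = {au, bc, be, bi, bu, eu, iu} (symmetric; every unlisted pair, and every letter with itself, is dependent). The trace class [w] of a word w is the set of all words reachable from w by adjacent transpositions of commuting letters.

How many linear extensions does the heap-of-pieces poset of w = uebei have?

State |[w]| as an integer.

20

#0=u has no predecessor
#1=e has no predecessor
#2=b has no predecessor
#3=e depends on [1:e]
#4=i depends on [3:e]
sources: [0:u, 1:e, 2:b]
N(rest) = Σ N(rest − s) over sources s of rest; N(one piece) = 1:
  size 1 → [0]=1  [2]=1  [4]=1
  size 2 → [0,2]=2  [0,4]=2  [2,4]=2  [3,4]=1
  size 3 → [0,2,4]=6  [0,3,4]=3  [1,3,4]=1  [2,3,4]=3
  first=0(u) contributes 4
  first=1(e) contributes 12
  first=2(b) contributes 4
|[w]| = 20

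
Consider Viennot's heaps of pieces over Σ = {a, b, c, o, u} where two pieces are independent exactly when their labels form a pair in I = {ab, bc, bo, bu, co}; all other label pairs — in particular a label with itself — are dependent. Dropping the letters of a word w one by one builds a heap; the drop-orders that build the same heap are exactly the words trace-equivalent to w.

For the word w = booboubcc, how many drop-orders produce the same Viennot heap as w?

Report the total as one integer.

#0=b has no predecessor
#1=o has no predecessor
#2=o depends on [1:o]
#3=b depends on [0:b]
#4=o depends on [2:o]
#5=u depends on [4:o]
#6=b depends on [3:b]
#7=c depends on [5:u]
#8=c depends on [7:c]
sources: [0:b, 1:o]
N(rest) = Σ N(rest − s) over sources s of rest; N(one piece) = 1:
  size 1 → [6]=1  [8]=1
  size 2 → [3,6]=1  [6,8]=2  [7,8]=1
  size 3 → [0,3,6]=1  [3,6,8]=3  [5,7,8]=1  [6,7,8]=3
  size 4 → [0,3,6,8]=4  [3,6,7,8]=6  [4,5,7,8]=1  [5,6,7,8]=4
  size 5 → [0,3,6,7,8]=10  [2,4,5,7,8]=1  [3,5,6,7,8]=10  [4,5,6,7,8]=5
  size 6 → [0,3,5,6,7,8]=20  [1,2,4,5,7,8]=1  [2,4,5,6,7,8]=6  [3,4,5,6,7,8]=15
  size 7 → [0,3,4,5,6,7,8]=35  [1,2,4,5,6,7,8]=7  [2,3,4,5,6,7,8]=21
  first=0(b) contributes 28
  first=1(o) contributes 56
|[w]| = 84

84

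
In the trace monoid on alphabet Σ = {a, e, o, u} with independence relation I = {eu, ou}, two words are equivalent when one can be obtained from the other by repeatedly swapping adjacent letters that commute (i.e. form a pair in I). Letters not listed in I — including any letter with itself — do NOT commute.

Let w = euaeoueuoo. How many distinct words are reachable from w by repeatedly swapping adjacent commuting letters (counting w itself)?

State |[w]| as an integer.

#0=e has no predecessor
#1=u has no predecessor
#2=a depends on [0:e, 1:u]
#3=e depends on [2:a]
#4=o depends on [3:e]
#5=u depends on [2:a]
#6=e depends on [4:o]
#7=u depends on [5:u]
#8=o depends on [6:e]
#9=o depends on [8:o]
sources: [0:e, 1:u]
N(rest) = Σ N(rest − s) over sources s of rest; N(one piece) = 1:
  size 1 → [7]=1  [9]=1
  size 2 → [5,7]=1  [7,9]=2  [8,9]=1
  size 3 → [5,7,9]=3  [6,8,9]=1  [7,8,9]=3
  size 4 → [4,6,8,9]=1  [5,7,8,9]=6  [6,7,8,9]=4
  size 5 → [3,4,6,8,9]=1  [4,6,7,8,9]=5  [5,6,7,8,9]=10
  size 6 → [3,4,6,7,8,9]=6  [4,5,6,7,8,9]=15
  size 7 → [3,4,5,6,7,8,9]=21
  size 8 → [2,3,4,5,6,7,8,9]=21
  first=0(e) contributes 21
  first=1(u) contributes 21
|[w]| = 42

42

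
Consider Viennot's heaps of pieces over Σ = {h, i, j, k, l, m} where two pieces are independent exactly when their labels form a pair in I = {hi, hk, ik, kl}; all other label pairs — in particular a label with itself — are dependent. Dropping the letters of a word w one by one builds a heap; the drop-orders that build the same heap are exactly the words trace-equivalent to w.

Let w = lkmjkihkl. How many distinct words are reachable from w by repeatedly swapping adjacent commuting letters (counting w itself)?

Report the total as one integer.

40

piece 0:l — minimal
piece 1:k — minimal
piece 2:m rests on {0:l, 1:k}
piece 3:j rests on {2:m}
piece 4:k rests on {3:j}
piece 5:i rests on {3:j}
piece 6:h rests on {3:j}
piece 7:k rests on {4:k}
piece 8:l rests on {5:i, 6:h}
minimal pieces: {0:l, 1:k}
ways to finish when only these pieces remain (= sum over removing one remaining piece with nothing left below it):
  1 left: {7}→1  {8}→1
  2 left: {4,7}→1  {5,8}→1  {6,8}→1  {7,8}→2
  3 left: {4,7,8}→3  {5,6,8}→2  {5,7,8}→3  {6,7,8}→3
  4 left: {4,5,7,8}→6  {4,6,7,8}→6  {5,6,7,8}→8
  5 left: {4,5,6,7,8}→20
  6 left: {3,4,5,6,7,8}→20
  7 left: {2,3,4,5,6,7,8}→20
  placing 0:l first → 20 extensions
  placing 1:k first → 20 extensions
total linear extensions = 40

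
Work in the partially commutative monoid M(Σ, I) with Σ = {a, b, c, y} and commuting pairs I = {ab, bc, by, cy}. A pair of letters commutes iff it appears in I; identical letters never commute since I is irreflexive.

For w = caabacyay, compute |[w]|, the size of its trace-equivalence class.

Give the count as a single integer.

piece 0:c — minimal
piece 1:a rests on {0:c}
piece 2:a rests on {1:a}
piece 3:b — minimal
piece 4:a rests on {2:a}
piece 5:c rests on {4:a}
piece 6:y rests on {4:a}
piece 7:a rests on {5:c, 6:y}
piece 8:y rests on {7:a}
minimal pieces: {0:c, 3:b}
ways to finish when only these pieces remain (= sum over removing one remaining piece with nothing left below it):
  1 left: {3}→1  {8}→1
  2 left: {3,8}→2  {7,8}→1
  3 left: {3,7,8}→3  {5,7,8}→1  {6,7,8}→1
  4 left: {3,5,7,8}→4  {3,6,7,8}→4  {5,6,7,8}→2
  5 left: {3,5,6,7,8}→10  {4,5,6,7,8}→2
  6 left: {2,4,5,6,7,8}→2  {3,4,5,6,7,8}→12
  7 left: {1,2,4,5,6,7,8}→2  {2,3,4,5,6,7,8}→14
  placing 0:c first → 16 extensions
  placing 3:b first → 2 extensions
total linear extensions = 18

18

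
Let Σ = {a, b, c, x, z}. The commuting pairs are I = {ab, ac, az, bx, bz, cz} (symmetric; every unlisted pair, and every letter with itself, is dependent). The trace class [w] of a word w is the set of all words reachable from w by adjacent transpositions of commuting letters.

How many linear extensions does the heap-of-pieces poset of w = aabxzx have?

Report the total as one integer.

6

piece 0:a — minimal
piece 1:a rests on {0:a}
piece 2:b — minimal
piece 3:x rests on {1:a}
piece 4:z rests on {3:x}
piece 5:x rests on {4:z}
minimal pieces: {0:a, 2:b}
ways to finish when only these pieces remain (= sum over removing one remaining piece with nothing left below it):
  1 left: {2}→1  {5}→1
  2 left: {2,5}→2  {4,5}→1
  3 left: {2,4,5}→3  {3,4,5}→1
  4 left: {1,3,4,5}→1  {2,3,4,5}→4
  placing 0:a first → 5 extensions
  placing 2:b first → 1 extensions
total linear extensions = 6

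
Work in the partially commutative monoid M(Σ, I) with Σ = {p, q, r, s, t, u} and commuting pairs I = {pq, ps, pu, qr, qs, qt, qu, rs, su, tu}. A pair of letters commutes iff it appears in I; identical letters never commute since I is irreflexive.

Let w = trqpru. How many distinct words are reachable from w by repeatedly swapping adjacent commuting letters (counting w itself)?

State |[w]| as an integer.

6

drop 0:t onto floor
drop 1:r onto {0:t}
drop 2:q onto floor
drop 3:p onto {1:r}
drop 4:r onto {3:p}
drop 5:u onto {4:r}
ground layer = {0:t, 2:q}
drop-orders for the pieces not yet dropped (sum over which currently-grounded one goes next):
  1 to go: {2} 1  {5} 1
  2 to go: {2,5} 2  {4,5} 1
  3 to go: {2,4,5} 3  {3,4,5} 1
  4 to go: {1,3,4,5} 1  {2,3,4,5} 4
  if 0:t drops first: 5 orders
  if 2:q drops first: 1 orders
heap linearizations: 6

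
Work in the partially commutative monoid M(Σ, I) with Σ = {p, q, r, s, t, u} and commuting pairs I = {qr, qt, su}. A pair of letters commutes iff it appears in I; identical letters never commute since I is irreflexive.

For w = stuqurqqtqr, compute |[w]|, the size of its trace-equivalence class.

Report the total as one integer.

#0=s has no predecessor
#1=t depends on [0:s]
#2=u depends on [1:t]
#3=q depends on [2:u]
#4=u depends on [3:q]
#5=r depends on [4:u]
#6=q depends on [4:u]
#7=q depends on [6:q]
#8=t depends on [5:r]
#9=q depends on [7:q]
#10=r depends on [8:t]
sources: [0:s]
N(rest) = Σ N(rest − s) over sources s of rest; N(one piece) = 1:
  size 1 → [9]=1  [10]=1
  size 2 → [7,9]=1  [8,10]=1  [9,10]=2
  size 3 → [5,8,10]=1  [6,7,9]=1  [7,9,10]=3  [8,9,10]=3
  size 4 → [5,8,9,10]=4  [6,7,9,10]=4  [7,8,9,10]=6
  size 5 → [5,7,8,9,10]=10  [6,7,8,9,10]=10
  size 6 → [5,6,7,8,9,10]=20
  size 7 → [4,5,6,7,8,9,10]=20
  size 8 → [3,4,5,6,7,8,9,10]=20
  size 9 → [2,3,4,5,6,7,8,9,10]=20
  first=0(s) contributes 20

20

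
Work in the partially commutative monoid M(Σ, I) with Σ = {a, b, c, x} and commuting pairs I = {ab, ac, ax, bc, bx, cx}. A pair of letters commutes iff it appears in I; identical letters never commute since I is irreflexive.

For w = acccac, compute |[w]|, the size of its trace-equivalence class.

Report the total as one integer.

0(a) covers ∅
1(c) covers ∅
2(c) covers 1:c
3(c) covers 2:c
4(a) covers 0:a
5(c) covers 3:c
floor of heap: 0:a, 1:c
completions by unplaced set U, small U first (add the entries for U minus each lowest piece of U):
  |U|=1: {4}:1  {5}:1
  |U|=2: {0,4}:1  {3,5}:1  {4,5}:2
  |U|=3: {0,4,5}:3  {2,3,5}:1  {3,4,5}:3
  |U|=4: {0,3,4,5}:6  {1,2,3,5}:1  {2,3,4,5}:4
  start at 0(a): 5
  start at 1(c): 10
sum over floor = 15

15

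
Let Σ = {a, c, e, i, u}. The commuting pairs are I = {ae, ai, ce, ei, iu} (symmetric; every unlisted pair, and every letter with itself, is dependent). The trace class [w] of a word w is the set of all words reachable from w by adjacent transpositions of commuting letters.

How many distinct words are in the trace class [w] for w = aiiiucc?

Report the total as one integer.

10

piece 0:a — minimal
piece 1:i — minimal
piece 2:i rests on {1:i}
piece 3:i rests on {2:i}
piece 4:u rests on {0:a}
piece 5:c rests on {3:i, 4:u}
piece 6:c rests on {5:c}
minimal pieces: {0:a, 1:i}
ways to finish when only these pieces remain (= sum over removing one remaining piece with nothing left below it):
  1 left: {6}→1
  2 left: {5,6}→1
  3 left: {3,5,6}→1  {4,5,6}→1
  4 left: {0,4,5,6}→1  {2,3,5,6}→1  {3,4,5,6}→2
  5 left: {0,3,4,5,6}→3  {1,2,3,5,6}→1  {2,3,4,5,6}→3
  placing 0:a first → 4 extensions
  placing 1:i first → 6 extensions
total linear extensions = 10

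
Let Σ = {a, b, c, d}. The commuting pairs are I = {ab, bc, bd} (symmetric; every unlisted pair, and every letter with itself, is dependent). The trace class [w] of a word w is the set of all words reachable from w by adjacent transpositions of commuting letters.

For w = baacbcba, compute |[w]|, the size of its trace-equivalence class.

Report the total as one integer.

drop 0:b onto floor
drop 1:a onto floor
drop 2:a onto {1:a}
drop 3:c onto {2:a}
drop 4:b onto {0:b}
drop 5:c onto {3:c}
drop 6:b onto {4:b}
drop 7:a onto {5:c}
ground layer = {0:b, 1:a}
drop-orders for the pieces not yet dropped (sum over which currently-grounded one goes next):
  1 to go: {6} 1  {7} 1
  2 to go: {4,6} 1  {5,7} 1  {6,7} 2
  3 to go: {0,4,6} 1  {3,5,7} 1  {4,6,7} 3  {5,6,7} 3
  4 to go: {0,4,6,7} 4  {2,3,5,7} 1  {3,5,6,7} 4  {4,5,6,7} 6
  5 to go: {0,4,5,6,7} 10  {1,2,3,5,7} 1  {2,3,5,6,7} 5  {3,4,5,6,7} 10
  6 to go: {0,3,4,5,6,7} 20  {1,2,3,5,6,7} 6  {2,3,4,5,6,7} 15
  if 0:b drops first: 21 orders
  if 1:a drops first: 35 orders
heap linearizations: 56

56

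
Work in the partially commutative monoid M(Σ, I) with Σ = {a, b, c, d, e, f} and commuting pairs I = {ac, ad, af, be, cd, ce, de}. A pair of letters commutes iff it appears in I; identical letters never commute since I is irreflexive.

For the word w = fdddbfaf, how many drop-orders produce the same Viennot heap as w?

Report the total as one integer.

3

0(f) covers ∅
1(d) covers 0:f
2(d) covers 1:d
3(d) covers 2:d
4(b) covers 3:d
5(f) covers 4:b
6(a) covers 4:b
7(f) covers 5:f
floor of heap: 0:f
completions by unplaced set U, small U first (add the entries for U minus each lowest piece of U):
  |U|=1: {6}:1  {7}:1
  |U|=2: {5,7}:1  {6,7}:2
  |U|=3: {5,6,7}:3
  |U|=4: {4,5,6,7}:3
  |U|=5: {3,4,5,6,7}:3
  |U|=6: {2,3,4,5,6,7}:3
  start at 0(f): 3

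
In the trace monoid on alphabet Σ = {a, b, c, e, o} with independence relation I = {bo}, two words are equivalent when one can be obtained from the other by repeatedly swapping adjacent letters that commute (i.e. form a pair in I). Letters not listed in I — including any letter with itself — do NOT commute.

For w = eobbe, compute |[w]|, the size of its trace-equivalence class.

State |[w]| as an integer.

3

0(e) covers ∅
1(o) covers 0:e
2(b) covers 0:e
3(b) covers 2:b
4(e) covers 1:o, 3:b
floor of heap: 0:e
completions by unplaced set U, small U first (add the entries for U minus each lowest piece of U):
  |U|=1: {4}:1
  |U|=2: {1,4}:1  {3,4}:1
  |U|=3: {1,3,4}:2  {2,3,4}:1
  start at 0(e): 3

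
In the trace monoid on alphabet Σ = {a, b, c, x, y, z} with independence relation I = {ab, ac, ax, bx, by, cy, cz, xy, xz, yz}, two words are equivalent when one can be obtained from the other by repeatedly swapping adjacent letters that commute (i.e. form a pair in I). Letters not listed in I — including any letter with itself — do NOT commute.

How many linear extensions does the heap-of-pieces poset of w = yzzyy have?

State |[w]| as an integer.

#0=y has no predecessor
#1=z has no predecessor
#2=z depends on [1:z]
#3=y depends on [0:y]
#4=y depends on [3:y]
sources: [0:y, 1:z]
N(rest) = Σ N(rest − s) over sources s of rest; N(one piece) = 1:
  size 1 → [2]=1  [4]=1
  size 2 → [1,2]=1  [2,4]=2  [3,4]=1
  size 3 → [0,3,4]=1  [1,2,4]=3  [2,3,4]=3
  first=0(y) contributes 6
  first=1(z) contributes 4
|[w]| = 10

10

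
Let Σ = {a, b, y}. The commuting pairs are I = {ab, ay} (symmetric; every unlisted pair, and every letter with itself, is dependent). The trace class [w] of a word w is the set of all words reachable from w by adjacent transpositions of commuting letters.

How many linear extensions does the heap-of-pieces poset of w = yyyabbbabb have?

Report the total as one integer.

45

#0=y has no predecessor
#1=y depends on [0:y]
#2=y depends on [1:y]
#3=a has no predecessor
#4=b depends on [2:y]
#5=b depends on [4:b]
#6=b depends on [5:b]
#7=a depends on [3:a]
#8=b depends on [6:b]
#9=b depends on [8:b]
sources: [0:y, 3:a]
N(rest) = Σ N(rest − s) over sources s of rest; N(one piece) = 1:
  size 1 → [7]=1  [9]=1
  size 2 → [3,7]=1  [7,9]=2  [8,9]=1
  size 3 → [3,7,9]=3  [6,8,9]=1  [7,8,9]=3
  size 4 → [3,7,8,9]=6  [5,6,8,9]=1  [6,7,8,9]=4
  size 5 → [3,6,7,8,9]=10  [4,5,6,8,9]=1  [5,6,7,8,9]=5
  size 6 → [2,4,5,6,8,9]=1  [3,5,6,7,8,9]=15  [4,5,6,7,8,9]=6
  size 7 → [1,2,4,5,6,8,9]=1  [2,4,5,6,7,8,9]=7  [3,4,5,6,7,8,9]=21
  size 8 → [0,1,2,4,5,6,8,9]=1  [1,2,4,5,6,7,8,9]=8  [2,3,4,5,6,7,8,9]=28
  first=0(y) contributes 36
  first=3(a) contributes 9
|[w]| = 45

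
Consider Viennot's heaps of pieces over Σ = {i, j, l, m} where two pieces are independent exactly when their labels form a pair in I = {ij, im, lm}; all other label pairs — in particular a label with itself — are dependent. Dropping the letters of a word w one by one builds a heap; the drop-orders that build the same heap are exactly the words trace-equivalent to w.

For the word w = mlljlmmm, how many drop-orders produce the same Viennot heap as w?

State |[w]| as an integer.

12

drop 0:m onto floor
drop 1:l onto floor
drop 2:l onto {1:l}
drop 3:j onto {0:m, 2:l}
drop 4:l onto {3:j}
drop 5:m onto {3:j}
drop 6:m onto {5:m}
drop 7:m onto {6:m}
ground layer = {0:m, 1:l}
drop-orders for the pieces not yet dropped (sum over which currently-grounded one goes next):
  1 to go: {4} 1  {7} 1
  2 to go: {4,7} 2  {6,7} 1
  3 to go: {4,6,7} 3  {5,6,7} 1
  4 to go: {4,5,6,7} 4
  5 to go: {3,4,5,6,7} 4
  6 to go: {0,3,4,5,6,7} 4  {2,3,4,5,6,7} 4
  if 0:m drops first: 4 orders
  if 1:l drops first: 8 orders
heap linearizations: 12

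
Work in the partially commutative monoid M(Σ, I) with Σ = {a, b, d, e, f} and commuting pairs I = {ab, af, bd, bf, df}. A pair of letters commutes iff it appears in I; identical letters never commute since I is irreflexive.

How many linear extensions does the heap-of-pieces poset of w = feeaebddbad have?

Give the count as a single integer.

15

drop 0:f onto floor
drop 1:e onto {0:f}
drop 2:e onto {1:e}
drop 3:a onto {2:e}
drop 4:e onto {3:a}
drop 5:b onto {4:e}
drop 6:d onto {4:e}
drop 7:d onto {6:d}
drop 8:b onto {5:b}
drop 9:a onto {7:d}
drop 10:d onto {9:a}
ground layer = {0:f}
drop-orders for the pieces not yet dropped (sum over which currently-grounded one goes next):
  1 to go: {8} 1  {10} 1
  2 to go: {5,8} 1  {8,10} 2  {9,10} 1
  3 to go: {5,8,10} 3  {7,9,10} 1  {8,9,10} 3
  4 to go: {5,8,9,10} 6  {6,7,9,10} 1  {7,8,9,10} 4
  5 to go: {5,7,8,9,10} 10  {6,7,8,9,10} 5
  6 to go: {5,6,7,8,9,10} 15
  7 to go: {4,5,6,7,8,9,10} 15
  8 to go: {3,4,5,6,7,8,9,10} 15
  9 to go: {2,3,4,5,6,7,8,9,10} 15
  if 0:f drops first: 15 orders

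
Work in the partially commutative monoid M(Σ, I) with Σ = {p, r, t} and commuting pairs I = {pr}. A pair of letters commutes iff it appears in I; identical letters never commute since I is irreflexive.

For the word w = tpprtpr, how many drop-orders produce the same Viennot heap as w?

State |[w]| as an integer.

drop 0:t onto floor
drop 1:p onto {0:t}
drop 2:p onto {1:p}
drop 3:r onto {0:t}
drop 4:t onto {2:p, 3:r}
drop 5:p onto {4:t}
drop 6:r onto {4:t}
ground layer = {0:t}
drop-orders for the pieces not yet dropped (sum over which currently-grounded one goes next):
  1 to go: {5} 1  {6} 1
  2 to go: {5,6} 2
  3 to go: {4,5,6} 2
  4 to go: {2,4,5,6} 2  {3,4,5,6} 2
  5 to go: {1,2,4,5,6} 2  {2,3,4,5,6} 4
  if 0:t drops first: 6 orders

6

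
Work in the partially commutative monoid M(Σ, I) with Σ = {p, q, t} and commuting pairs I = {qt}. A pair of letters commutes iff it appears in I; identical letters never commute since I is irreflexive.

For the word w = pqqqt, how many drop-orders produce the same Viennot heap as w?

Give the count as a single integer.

4

#0=p has no predecessor
#1=q depends on [0:p]
#2=q depends on [1:q]
#3=q depends on [2:q]
#4=t depends on [0:p]
sources: [0:p]
N(rest) = Σ N(rest − s) over sources s of rest; N(one piece) = 1:
  size 1 → [3]=1  [4]=1
  size 2 → [2,3]=1  [3,4]=2
  size 3 → [1,2,3]=1  [2,3,4]=3
  first=0(p) contributes 4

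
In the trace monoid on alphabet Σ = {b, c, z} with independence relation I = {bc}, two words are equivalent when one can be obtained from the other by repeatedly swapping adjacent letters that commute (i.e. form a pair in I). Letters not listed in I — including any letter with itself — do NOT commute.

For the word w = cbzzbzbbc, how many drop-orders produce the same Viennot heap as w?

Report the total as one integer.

6

drop 0:c onto floor
drop 1:b onto floor
drop 2:z onto {0:c, 1:b}
drop 3:z onto {2:z}
drop 4:b onto {3:z}
drop 5:z onto {4:b}
drop 6:b onto {5:z}
drop 7:b onto {6:b}
drop 8:c onto {5:z}
ground layer = {0:c, 1:b}
drop-orders for the pieces not yet dropped (sum over which currently-grounded one goes next):
  1 to go: {7} 1  {8} 1
  2 to go: {6,7} 1  {7,8} 2
  3 to go: {6,7,8} 3
  4 to go: {5,6,7,8} 3
  5 to go: {4,5,6,7,8} 3
  6 to go: {3,4,5,6,7,8} 3
  7 to go: {2,3,4,5,6,7,8} 3
  if 0:c drops first: 3 orders
  if 1:b drops first: 3 orders
heap linearizations: 6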